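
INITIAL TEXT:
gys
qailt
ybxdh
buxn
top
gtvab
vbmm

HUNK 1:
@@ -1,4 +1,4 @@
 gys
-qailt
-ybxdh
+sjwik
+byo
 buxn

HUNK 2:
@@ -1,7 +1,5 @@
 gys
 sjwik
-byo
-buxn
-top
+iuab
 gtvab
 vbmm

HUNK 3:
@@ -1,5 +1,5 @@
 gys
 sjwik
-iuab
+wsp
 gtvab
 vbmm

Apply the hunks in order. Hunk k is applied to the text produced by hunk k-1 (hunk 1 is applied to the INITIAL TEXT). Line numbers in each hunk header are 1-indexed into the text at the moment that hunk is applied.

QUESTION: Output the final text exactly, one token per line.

Hunk 1: at line 1 remove [qailt,ybxdh] add [sjwik,byo] -> 7 lines: gys sjwik byo buxn top gtvab vbmm
Hunk 2: at line 1 remove [byo,buxn,top] add [iuab] -> 5 lines: gys sjwik iuab gtvab vbmm
Hunk 3: at line 1 remove [iuab] add [wsp] -> 5 lines: gys sjwik wsp gtvab vbmm

Answer: gys
sjwik
wsp
gtvab
vbmm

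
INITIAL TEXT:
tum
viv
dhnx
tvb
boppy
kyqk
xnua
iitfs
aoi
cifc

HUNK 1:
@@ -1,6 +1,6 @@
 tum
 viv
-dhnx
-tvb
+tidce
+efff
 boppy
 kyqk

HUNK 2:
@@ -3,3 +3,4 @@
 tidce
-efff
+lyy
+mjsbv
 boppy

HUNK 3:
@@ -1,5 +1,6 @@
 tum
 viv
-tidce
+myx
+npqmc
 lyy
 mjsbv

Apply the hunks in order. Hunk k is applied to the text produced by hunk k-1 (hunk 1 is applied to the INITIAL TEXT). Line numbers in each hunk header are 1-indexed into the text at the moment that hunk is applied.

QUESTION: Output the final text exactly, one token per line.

Answer: tum
viv
myx
npqmc
lyy
mjsbv
boppy
kyqk
xnua
iitfs
aoi
cifc

Derivation:
Hunk 1: at line 1 remove [dhnx,tvb] add [tidce,efff] -> 10 lines: tum viv tidce efff boppy kyqk xnua iitfs aoi cifc
Hunk 2: at line 3 remove [efff] add [lyy,mjsbv] -> 11 lines: tum viv tidce lyy mjsbv boppy kyqk xnua iitfs aoi cifc
Hunk 3: at line 1 remove [tidce] add [myx,npqmc] -> 12 lines: tum viv myx npqmc lyy mjsbv boppy kyqk xnua iitfs aoi cifc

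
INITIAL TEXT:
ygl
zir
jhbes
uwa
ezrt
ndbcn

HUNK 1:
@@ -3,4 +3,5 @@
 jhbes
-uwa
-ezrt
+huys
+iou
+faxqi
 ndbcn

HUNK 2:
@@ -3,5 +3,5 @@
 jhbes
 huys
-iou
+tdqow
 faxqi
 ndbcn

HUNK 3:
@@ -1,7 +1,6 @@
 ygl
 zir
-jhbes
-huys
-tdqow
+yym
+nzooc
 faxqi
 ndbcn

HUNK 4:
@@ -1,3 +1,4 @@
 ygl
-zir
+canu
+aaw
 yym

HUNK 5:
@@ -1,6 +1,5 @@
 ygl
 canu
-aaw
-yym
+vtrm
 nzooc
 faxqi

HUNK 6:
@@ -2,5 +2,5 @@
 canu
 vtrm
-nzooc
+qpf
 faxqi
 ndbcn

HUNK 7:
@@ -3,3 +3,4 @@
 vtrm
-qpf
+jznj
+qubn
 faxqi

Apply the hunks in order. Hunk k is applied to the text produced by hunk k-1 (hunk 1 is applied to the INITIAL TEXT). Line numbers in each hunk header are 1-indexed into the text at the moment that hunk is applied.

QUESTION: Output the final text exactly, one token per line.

Hunk 1: at line 3 remove [uwa,ezrt] add [huys,iou,faxqi] -> 7 lines: ygl zir jhbes huys iou faxqi ndbcn
Hunk 2: at line 3 remove [iou] add [tdqow] -> 7 lines: ygl zir jhbes huys tdqow faxqi ndbcn
Hunk 3: at line 1 remove [jhbes,huys,tdqow] add [yym,nzooc] -> 6 lines: ygl zir yym nzooc faxqi ndbcn
Hunk 4: at line 1 remove [zir] add [canu,aaw] -> 7 lines: ygl canu aaw yym nzooc faxqi ndbcn
Hunk 5: at line 1 remove [aaw,yym] add [vtrm] -> 6 lines: ygl canu vtrm nzooc faxqi ndbcn
Hunk 6: at line 2 remove [nzooc] add [qpf] -> 6 lines: ygl canu vtrm qpf faxqi ndbcn
Hunk 7: at line 3 remove [qpf] add [jznj,qubn] -> 7 lines: ygl canu vtrm jznj qubn faxqi ndbcn

Answer: ygl
canu
vtrm
jznj
qubn
faxqi
ndbcn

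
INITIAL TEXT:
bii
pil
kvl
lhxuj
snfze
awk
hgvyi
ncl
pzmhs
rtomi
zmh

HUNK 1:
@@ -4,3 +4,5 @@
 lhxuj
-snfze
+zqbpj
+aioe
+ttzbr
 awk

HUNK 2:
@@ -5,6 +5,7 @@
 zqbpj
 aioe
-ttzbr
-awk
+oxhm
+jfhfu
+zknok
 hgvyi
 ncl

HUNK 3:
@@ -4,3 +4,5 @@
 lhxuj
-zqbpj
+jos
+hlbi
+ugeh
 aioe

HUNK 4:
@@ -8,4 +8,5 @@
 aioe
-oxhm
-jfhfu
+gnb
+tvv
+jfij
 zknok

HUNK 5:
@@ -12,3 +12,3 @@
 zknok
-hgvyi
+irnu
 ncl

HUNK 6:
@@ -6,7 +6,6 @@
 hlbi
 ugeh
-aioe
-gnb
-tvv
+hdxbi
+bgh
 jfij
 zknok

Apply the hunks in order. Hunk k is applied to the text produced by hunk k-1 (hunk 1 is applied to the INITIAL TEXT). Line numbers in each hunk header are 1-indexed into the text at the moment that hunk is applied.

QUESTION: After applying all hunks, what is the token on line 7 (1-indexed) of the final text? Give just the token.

Answer: ugeh

Derivation:
Hunk 1: at line 4 remove [snfze] add [zqbpj,aioe,ttzbr] -> 13 lines: bii pil kvl lhxuj zqbpj aioe ttzbr awk hgvyi ncl pzmhs rtomi zmh
Hunk 2: at line 5 remove [ttzbr,awk] add [oxhm,jfhfu,zknok] -> 14 lines: bii pil kvl lhxuj zqbpj aioe oxhm jfhfu zknok hgvyi ncl pzmhs rtomi zmh
Hunk 3: at line 4 remove [zqbpj] add [jos,hlbi,ugeh] -> 16 lines: bii pil kvl lhxuj jos hlbi ugeh aioe oxhm jfhfu zknok hgvyi ncl pzmhs rtomi zmh
Hunk 4: at line 8 remove [oxhm,jfhfu] add [gnb,tvv,jfij] -> 17 lines: bii pil kvl lhxuj jos hlbi ugeh aioe gnb tvv jfij zknok hgvyi ncl pzmhs rtomi zmh
Hunk 5: at line 12 remove [hgvyi] add [irnu] -> 17 lines: bii pil kvl lhxuj jos hlbi ugeh aioe gnb tvv jfij zknok irnu ncl pzmhs rtomi zmh
Hunk 6: at line 6 remove [aioe,gnb,tvv] add [hdxbi,bgh] -> 16 lines: bii pil kvl lhxuj jos hlbi ugeh hdxbi bgh jfij zknok irnu ncl pzmhs rtomi zmh
Final line 7: ugeh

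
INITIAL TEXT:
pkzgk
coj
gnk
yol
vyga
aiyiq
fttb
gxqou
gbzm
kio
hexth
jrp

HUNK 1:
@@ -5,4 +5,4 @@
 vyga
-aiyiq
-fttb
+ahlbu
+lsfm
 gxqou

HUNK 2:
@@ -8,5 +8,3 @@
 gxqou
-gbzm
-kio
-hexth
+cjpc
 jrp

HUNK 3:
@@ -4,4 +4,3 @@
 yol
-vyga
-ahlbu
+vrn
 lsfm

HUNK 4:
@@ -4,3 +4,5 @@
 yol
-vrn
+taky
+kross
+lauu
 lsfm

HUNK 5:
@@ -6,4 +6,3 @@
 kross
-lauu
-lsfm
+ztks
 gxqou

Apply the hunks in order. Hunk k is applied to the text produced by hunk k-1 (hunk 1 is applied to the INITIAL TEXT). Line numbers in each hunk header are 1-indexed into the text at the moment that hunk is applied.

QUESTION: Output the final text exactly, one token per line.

Answer: pkzgk
coj
gnk
yol
taky
kross
ztks
gxqou
cjpc
jrp

Derivation:
Hunk 1: at line 5 remove [aiyiq,fttb] add [ahlbu,lsfm] -> 12 lines: pkzgk coj gnk yol vyga ahlbu lsfm gxqou gbzm kio hexth jrp
Hunk 2: at line 8 remove [gbzm,kio,hexth] add [cjpc] -> 10 lines: pkzgk coj gnk yol vyga ahlbu lsfm gxqou cjpc jrp
Hunk 3: at line 4 remove [vyga,ahlbu] add [vrn] -> 9 lines: pkzgk coj gnk yol vrn lsfm gxqou cjpc jrp
Hunk 4: at line 4 remove [vrn] add [taky,kross,lauu] -> 11 lines: pkzgk coj gnk yol taky kross lauu lsfm gxqou cjpc jrp
Hunk 5: at line 6 remove [lauu,lsfm] add [ztks] -> 10 lines: pkzgk coj gnk yol taky kross ztks gxqou cjpc jrp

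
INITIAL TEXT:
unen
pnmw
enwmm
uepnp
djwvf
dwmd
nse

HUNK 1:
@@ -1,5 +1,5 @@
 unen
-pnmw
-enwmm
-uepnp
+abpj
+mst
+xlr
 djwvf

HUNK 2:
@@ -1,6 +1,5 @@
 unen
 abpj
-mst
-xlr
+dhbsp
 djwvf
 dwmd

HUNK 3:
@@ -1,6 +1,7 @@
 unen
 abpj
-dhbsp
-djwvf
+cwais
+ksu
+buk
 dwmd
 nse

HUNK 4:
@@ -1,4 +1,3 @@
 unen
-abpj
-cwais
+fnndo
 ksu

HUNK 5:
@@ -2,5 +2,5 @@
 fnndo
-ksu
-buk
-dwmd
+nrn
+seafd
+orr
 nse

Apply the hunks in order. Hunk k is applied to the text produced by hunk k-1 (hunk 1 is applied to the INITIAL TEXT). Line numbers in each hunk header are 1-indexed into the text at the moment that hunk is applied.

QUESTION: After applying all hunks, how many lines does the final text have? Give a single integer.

Answer: 6

Derivation:
Hunk 1: at line 1 remove [pnmw,enwmm,uepnp] add [abpj,mst,xlr] -> 7 lines: unen abpj mst xlr djwvf dwmd nse
Hunk 2: at line 1 remove [mst,xlr] add [dhbsp] -> 6 lines: unen abpj dhbsp djwvf dwmd nse
Hunk 3: at line 1 remove [dhbsp,djwvf] add [cwais,ksu,buk] -> 7 lines: unen abpj cwais ksu buk dwmd nse
Hunk 4: at line 1 remove [abpj,cwais] add [fnndo] -> 6 lines: unen fnndo ksu buk dwmd nse
Hunk 5: at line 2 remove [ksu,buk,dwmd] add [nrn,seafd,orr] -> 6 lines: unen fnndo nrn seafd orr nse
Final line count: 6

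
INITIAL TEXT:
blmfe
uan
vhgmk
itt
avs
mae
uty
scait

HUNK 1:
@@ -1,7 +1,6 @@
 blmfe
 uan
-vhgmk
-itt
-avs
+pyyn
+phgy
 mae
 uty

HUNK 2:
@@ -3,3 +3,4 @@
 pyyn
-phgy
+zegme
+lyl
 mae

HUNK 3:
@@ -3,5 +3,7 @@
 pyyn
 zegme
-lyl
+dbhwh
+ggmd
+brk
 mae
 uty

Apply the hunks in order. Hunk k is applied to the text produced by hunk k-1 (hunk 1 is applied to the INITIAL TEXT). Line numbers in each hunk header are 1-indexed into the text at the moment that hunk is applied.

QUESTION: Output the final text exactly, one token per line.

Hunk 1: at line 1 remove [vhgmk,itt,avs] add [pyyn,phgy] -> 7 lines: blmfe uan pyyn phgy mae uty scait
Hunk 2: at line 3 remove [phgy] add [zegme,lyl] -> 8 lines: blmfe uan pyyn zegme lyl mae uty scait
Hunk 3: at line 3 remove [lyl] add [dbhwh,ggmd,brk] -> 10 lines: blmfe uan pyyn zegme dbhwh ggmd brk mae uty scait

Answer: blmfe
uan
pyyn
zegme
dbhwh
ggmd
brk
mae
uty
scait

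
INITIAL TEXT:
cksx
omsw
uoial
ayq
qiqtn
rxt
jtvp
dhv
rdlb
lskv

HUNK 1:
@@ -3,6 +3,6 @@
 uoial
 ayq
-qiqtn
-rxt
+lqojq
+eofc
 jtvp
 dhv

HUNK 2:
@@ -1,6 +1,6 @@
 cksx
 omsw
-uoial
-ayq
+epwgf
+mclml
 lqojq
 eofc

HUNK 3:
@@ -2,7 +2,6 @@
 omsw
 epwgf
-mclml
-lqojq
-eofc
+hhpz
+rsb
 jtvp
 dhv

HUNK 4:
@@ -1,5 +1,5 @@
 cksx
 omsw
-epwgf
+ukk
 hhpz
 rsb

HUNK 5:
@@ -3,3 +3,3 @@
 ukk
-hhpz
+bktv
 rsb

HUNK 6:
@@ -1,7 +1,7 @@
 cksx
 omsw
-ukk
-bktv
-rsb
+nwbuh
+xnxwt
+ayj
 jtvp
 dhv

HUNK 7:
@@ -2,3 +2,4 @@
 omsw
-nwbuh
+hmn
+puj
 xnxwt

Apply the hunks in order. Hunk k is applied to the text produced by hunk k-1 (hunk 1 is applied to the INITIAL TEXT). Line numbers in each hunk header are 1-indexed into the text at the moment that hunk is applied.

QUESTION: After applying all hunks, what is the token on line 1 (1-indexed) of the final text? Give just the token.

Answer: cksx

Derivation:
Hunk 1: at line 3 remove [qiqtn,rxt] add [lqojq,eofc] -> 10 lines: cksx omsw uoial ayq lqojq eofc jtvp dhv rdlb lskv
Hunk 2: at line 1 remove [uoial,ayq] add [epwgf,mclml] -> 10 lines: cksx omsw epwgf mclml lqojq eofc jtvp dhv rdlb lskv
Hunk 3: at line 2 remove [mclml,lqojq,eofc] add [hhpz,rsb] -> 9 lines: cksx omsw epwgf hhpz rsb jtvp dhv rdlb lskv
Hunk 4: at line 1 remove [epwgf] add [ukk] -> 9 lines: cksx omsw ukk hhpz rsb jtvp dhv rdlb lskv
Hunk 5: at line 3 remove [hhpz] add [bktv] -> 9 lines: cksx omsw ukk bktv rsb jtvp dhv rdlb lskv
Hunk 6: at line 1 remove [ukk,bktv,rsb] add [nwbuh,xnxwt,ayj] -> 9 lines: cksx omsw nwbuh xnxwt ayj jtvp dhv rdlb lskv
Hunk 7: at line 2 remove [nwbuh] add [hmn,puj] -> 10 lines: cksx omsw hmn puj xnxwt ayj jtvp dhv rdlb lskv
Final line 1: cksx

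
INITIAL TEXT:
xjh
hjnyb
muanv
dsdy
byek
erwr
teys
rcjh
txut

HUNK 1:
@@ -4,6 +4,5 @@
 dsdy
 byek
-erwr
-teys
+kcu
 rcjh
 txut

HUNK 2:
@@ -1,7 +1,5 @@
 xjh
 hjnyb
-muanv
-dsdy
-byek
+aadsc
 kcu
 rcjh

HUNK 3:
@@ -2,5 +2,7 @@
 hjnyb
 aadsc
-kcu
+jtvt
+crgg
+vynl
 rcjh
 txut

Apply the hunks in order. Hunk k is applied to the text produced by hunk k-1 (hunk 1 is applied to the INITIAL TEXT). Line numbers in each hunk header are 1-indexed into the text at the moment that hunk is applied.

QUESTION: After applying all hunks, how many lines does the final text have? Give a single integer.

Answer: 8

Derivation:
Hunk 1: at line 4 remove [erwr,teys] add [kcu] -> 8 lines: xjh hjnyb muanv dsdy byek kcu rcjh txut
Hunk 2: at line 1 remove [muanv,dsdy,byek] add [aadsc] -> 6 lines: xjh hjnyb aadsc kcu rcjh txut
Hunk 3: at line 2 remove [kcu] add [jtvt,crgg,vynl] -> 8 lines: xjh hjnyb aadsc jtvt crgg vynl rcjh txut
Final line count: 8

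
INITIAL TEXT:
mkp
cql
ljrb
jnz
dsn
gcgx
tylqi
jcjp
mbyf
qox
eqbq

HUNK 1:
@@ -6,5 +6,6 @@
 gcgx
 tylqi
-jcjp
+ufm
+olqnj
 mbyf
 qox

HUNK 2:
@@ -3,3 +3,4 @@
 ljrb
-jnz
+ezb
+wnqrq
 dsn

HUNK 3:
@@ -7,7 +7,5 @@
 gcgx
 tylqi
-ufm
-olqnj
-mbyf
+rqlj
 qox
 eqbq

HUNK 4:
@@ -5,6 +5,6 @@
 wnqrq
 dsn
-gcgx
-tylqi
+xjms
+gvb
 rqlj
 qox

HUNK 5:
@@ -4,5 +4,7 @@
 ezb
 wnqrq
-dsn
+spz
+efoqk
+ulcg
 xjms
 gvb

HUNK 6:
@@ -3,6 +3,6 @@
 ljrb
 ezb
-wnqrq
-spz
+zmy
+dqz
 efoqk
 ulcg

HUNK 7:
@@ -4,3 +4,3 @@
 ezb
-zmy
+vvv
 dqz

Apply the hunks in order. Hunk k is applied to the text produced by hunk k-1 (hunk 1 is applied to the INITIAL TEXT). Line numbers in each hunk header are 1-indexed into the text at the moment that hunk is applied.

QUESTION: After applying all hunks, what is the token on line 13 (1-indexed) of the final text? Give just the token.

Answer: eqbq

Derivation:
Hunk 1: at line 6 remove [jcjp] add [ufm,olqnj] -> 12 lines: mkp cql ljrb jnz dsn gcgx tylqi ufm olqnj mbyf qox eqbq
Hunk 2: at line 3 remove [jnz] add [ezb,wnqrq] -> 13 lines: mkp cql ljrb ezb wnqrq dsn gcgx tylqi ufm olqnj mbyf qox eqbq
Hunk 3: at line 7 remove [ufm,olqnj,mbyf] add [rqlj] -> 11 lines: mkp cql ljrb ezb wnqrq dsn gcgx tylqi rqlj qox eqbq
Hunk 4: at line 5 remove [gcgx,tylqi] add [xjms,gvb] -> 11 lines: mkp cql ljrb ezb wnqrq dsn xjms gvb rqlj qox eqbq
Hunk 5: at line 4 remove [dsn] add [spz,efoqk,ulcg] -> 13 lines: mkp cql ljrb ezb wnqrq spz efoqk ulcg xjms gvb rqlj qox eqbq
Hunk 6: at line 3 remove [wnqrq,spz] add [zmy,dqz] -> 13 lines: mkp cql ljrb ezb zmy dqz efoqk ulcg xjms gvb rqlj qox eqbq
Hunk 7: at line 4 remove [zmy] add [vvv] -> 13 lines: mkp cql ljrb ezb vvv dqz efoqk ulcg xjms gvb rqlj qox eqbq
Final line 13: eqbq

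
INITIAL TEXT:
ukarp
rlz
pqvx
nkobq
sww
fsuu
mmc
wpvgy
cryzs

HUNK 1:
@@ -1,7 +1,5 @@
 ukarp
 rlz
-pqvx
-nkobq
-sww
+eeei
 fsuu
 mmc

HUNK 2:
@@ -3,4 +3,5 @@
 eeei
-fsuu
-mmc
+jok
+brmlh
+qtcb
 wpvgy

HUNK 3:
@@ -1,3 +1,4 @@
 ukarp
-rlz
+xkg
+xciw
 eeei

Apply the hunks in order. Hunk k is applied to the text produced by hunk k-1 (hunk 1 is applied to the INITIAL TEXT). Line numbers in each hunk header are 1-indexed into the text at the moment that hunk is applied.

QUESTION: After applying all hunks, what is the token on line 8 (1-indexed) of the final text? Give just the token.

Hunk 1: at line 1 remove [pqvx,nkobq,sww] add [eeei] -> 7 lines: ukarp rlz eeei fsuu mmc wpvgy cryzs
Hunk 2: at line 3 remove [fsuu,mmc] add [jok,brmlh,qtcb] -> 8 lines: ukarp rlz eeei jok brmlh qtcb wpvgy cryzs
Hunk 3: at line 1 remove [rlz] add [xkg,xciw] -> 9 lines: ukarp xkg xciw eeei jok brmlh qtcb wpvgy cryzs
Final line 8: wpvgy

Answer: wpvgy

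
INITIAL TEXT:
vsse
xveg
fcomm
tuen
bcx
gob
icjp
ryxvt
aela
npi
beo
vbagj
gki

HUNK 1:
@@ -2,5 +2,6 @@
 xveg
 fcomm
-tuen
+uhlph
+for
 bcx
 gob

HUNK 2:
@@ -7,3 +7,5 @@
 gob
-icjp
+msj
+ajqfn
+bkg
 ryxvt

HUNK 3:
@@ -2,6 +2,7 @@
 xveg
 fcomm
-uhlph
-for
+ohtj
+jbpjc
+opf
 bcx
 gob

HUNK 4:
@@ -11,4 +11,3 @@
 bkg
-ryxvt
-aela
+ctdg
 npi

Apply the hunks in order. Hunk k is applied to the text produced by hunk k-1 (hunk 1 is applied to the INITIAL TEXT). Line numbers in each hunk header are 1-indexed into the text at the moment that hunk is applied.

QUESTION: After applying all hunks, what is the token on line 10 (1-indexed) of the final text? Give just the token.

Hunk 1: at line 2 remove [tuen] add [uhlph,for] -> 14 lines: vsse xveg fcomm uhlph for bcx gob icjp ryxvt aela npi beo vbagj gki
Hunk 2: at line 7 remove [icjp] add [msj,ajqfn,bkg] -> 16 lines: vsse xveg fcomm uhlph for bcx gob msj ajqfn bkg ryxvt aela npi beo vbagj gki
Hunk 3: at line 2 remove [uhlph,for] add [ohtj,jbpjc,opf] -> 17 lines: vsse xveg fcomm ohtj jbpjc opf bcx gob msj ajqfn bkg ryxvt aela npi beo vbagj gki
Hunk 4: at line 11 remove [ryxvt,aela] add [ctdg] -> 16 lines: vsse xveg fcomm ohtj jbpjc opf bcx gob msj ajqfn bkg ctdg npi beo vbagj gki
Final line 10: ajqfn

Answer: ajqfn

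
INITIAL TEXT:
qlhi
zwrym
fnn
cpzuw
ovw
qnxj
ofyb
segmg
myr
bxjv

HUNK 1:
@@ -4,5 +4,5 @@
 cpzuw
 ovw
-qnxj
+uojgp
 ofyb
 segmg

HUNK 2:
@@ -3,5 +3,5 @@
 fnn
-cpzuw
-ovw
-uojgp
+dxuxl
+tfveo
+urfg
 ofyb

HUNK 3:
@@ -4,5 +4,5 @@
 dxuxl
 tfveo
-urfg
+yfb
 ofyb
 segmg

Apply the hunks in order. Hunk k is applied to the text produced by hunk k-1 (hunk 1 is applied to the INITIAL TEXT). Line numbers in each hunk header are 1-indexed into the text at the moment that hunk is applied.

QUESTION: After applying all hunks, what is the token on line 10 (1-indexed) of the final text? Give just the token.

Answer: bxjv

Derivation:
Hunk 1: at line 4 remove [qnxj] add [uojgp] -> 10 lines: qlhi zwrym fnn cpzuw ovw uojgp ofyb segmg myr bxjv
Hunk 2: at line 3 remove [cpzuw,ovw,uojgp] add [dxuxl,tfveo,urfg] -> 10 lines: qlhi zwrym fnn dxuxl tfveo urfg ofyb segmg myr bxjv
Hunk 3: at line 4 remove [urfg] add [yfb] -> 10 lines: qlhi zwrym fnn dxuxl tfveo yfb ofyb segmg myr bxjv
Final line 10: bxjv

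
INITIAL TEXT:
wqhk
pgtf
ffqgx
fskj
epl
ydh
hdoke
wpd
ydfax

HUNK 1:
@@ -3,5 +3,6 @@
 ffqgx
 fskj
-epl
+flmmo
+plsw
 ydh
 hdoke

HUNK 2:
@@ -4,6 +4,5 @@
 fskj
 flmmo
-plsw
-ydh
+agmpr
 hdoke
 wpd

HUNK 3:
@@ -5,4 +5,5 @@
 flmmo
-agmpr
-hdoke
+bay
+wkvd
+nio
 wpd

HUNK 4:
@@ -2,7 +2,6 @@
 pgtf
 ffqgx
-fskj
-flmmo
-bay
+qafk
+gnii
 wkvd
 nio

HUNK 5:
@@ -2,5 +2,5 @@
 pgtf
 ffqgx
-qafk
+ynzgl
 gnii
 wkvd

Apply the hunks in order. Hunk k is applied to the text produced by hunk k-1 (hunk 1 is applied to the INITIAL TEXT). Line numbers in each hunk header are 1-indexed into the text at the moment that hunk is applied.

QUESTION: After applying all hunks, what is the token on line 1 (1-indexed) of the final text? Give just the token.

Answer: wqhk

Derivation:
Hunk 1: at line 3 remove [epl] add [flmmo,plsw] -> 10 lines: wqhk pgtf ffqgx fskj flmmo plsw ydh hdoke wpd ydfax
Hunk 2: at line 4 remove [plsw,ydh] add [agmpr] -> 9 lines: wqhk pgtf ffqgx fskj flmmo agmpr hdoke wpd ydfax
Hunk 3: at line 5 remove [agmpr,hdoke] add [bay,wkvd,nio] -> 10 lines: wqhk pgtf ffqgx fskj flmmo bay wkvd nio wpd ydfax
Hunk 4: at line 2 remove [fskj,flmmo,bay] add [qafk,gnii] -> 9 lines: wqhk pgtf ffqgx qafk gnii wkvd nio wpd ydfax
Hunk 5: at line 2 remove [qafk] add [ynzgl] -> 9 lines: wqhk pgtf ffqgx ynzgl gnii wkvd nio wpd ydfax
Final line 1: wqhk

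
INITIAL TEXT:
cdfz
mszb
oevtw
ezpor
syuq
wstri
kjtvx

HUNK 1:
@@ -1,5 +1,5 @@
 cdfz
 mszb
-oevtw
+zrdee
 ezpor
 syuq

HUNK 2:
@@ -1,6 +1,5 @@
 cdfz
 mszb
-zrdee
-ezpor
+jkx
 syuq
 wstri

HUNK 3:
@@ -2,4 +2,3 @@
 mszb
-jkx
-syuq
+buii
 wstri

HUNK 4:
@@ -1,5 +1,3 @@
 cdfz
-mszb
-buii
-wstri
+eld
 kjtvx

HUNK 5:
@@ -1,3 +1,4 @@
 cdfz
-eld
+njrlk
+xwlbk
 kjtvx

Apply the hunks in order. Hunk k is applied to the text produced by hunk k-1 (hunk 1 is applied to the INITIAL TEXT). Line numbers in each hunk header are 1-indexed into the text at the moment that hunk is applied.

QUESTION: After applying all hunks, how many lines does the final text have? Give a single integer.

Answer: 4

Derivation:
Hunk 1: at line 1 remove [oevtw] add [zrdee] -> 7 lines: cdfz mszb zrdee ezpor syuq wstri kjtvx
Hunk 2: at line 1 remove [zrdee,ezpor] add [jkx] -> 6 lines: cdfz mszb jkx syuq wstri kjtvx
Hunk 3: at line 2 remove [jkx,syuq] add [buii] -> 5 lines: cdfz mszb buii wstri kjtvx
Hunk 4: at line 1 remove [mszb,buii,wstri] add [eld] -> 3 lines: cdfz eld kjtvx
Hunk 5: at line 1 remove [eld] add [njrlk,xwlbk] -> 4 lines: cdfz njrlk xwlbk kjtvx
Final line count: 4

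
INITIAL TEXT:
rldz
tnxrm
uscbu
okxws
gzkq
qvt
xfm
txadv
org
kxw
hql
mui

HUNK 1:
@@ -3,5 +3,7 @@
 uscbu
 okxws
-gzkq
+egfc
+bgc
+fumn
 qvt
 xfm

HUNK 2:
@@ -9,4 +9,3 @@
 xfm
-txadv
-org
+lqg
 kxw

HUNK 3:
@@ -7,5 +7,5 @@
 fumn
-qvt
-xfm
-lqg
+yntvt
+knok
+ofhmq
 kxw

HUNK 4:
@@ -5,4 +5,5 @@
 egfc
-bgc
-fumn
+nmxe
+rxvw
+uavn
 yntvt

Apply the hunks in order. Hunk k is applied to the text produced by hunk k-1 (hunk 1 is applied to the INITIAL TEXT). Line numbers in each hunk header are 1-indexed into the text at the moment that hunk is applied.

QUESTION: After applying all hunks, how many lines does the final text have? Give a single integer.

Answer: 14

Derivation:
Hunk 1: at line 3 remove [gzkq] add [egfc,bgc,fumn] -> 14 lines: rldz tnxrm uscbu okxws egfc bgc fumn qvt xfm txadv org kxw hql mui
Hunk 2: at line 9 remove [txadv,org] add [lqg] -> 13 lines: rldz tnxrm uscbu okxws egfc bgc fumn qvt xfm lqg kxw hql mui
Hunk 3: at line 7 remove [qvt,xfm,lqg] add [yntvt,knok,ofhmq] -> 13 lines: rldz tnxrm uscbu okxws egfc bgc fumn yntvt knok ofhmq kxw hql mui
Hunk 4: at line 5 remove [bgc,fumn] add [nmxe,rxvw,uavn] -> 14 lines: rldz tnxrm uscbu okxws egfc nmxe rxvw uavn yntvt knok ofhmq kxw hql mui
Final line count: 14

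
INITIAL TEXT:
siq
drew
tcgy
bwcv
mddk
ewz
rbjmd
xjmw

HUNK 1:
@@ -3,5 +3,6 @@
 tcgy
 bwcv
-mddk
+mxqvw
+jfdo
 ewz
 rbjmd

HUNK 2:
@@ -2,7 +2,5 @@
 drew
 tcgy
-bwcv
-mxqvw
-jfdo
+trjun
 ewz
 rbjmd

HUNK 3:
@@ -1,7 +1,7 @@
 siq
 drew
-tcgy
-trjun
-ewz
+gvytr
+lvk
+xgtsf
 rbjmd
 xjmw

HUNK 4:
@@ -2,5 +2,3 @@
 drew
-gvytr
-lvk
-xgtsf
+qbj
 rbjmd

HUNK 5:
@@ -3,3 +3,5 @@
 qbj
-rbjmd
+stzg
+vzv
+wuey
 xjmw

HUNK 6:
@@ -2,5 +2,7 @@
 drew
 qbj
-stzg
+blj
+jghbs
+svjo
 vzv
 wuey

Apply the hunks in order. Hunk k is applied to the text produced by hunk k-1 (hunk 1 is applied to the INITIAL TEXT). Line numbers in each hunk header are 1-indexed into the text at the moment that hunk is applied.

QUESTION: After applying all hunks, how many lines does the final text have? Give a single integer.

Answer: 9

Derivation:
Hunk 1: at line 3 remove [mddk] add [mxqvw,jfdo] -> 9 lines: siq drew tcgy bwcv mxqvw jfdo ewz rbjmd xjmw
Hunk 2: at line 2 remove [bwcv,mxqvw,jfdo] add [trjun] -> 7 lines: siq drew tcgy trjun ewz rbjmd xjmw
Hunk 3: at line 1 remove [tcgy,trjun,ewz] add [gvytr,lvk,xgtsf] -> 7 lines: siq drew gvytr lvk xgtsf rbjmd xjmw
Hunk 4: at line 2 remove [gvytr,lvk,xgtsf] add [qbj] -> 5 lines: siq drew qbj rbjmd xjmw
Hunk 5: at line 3 remove [rbjmd] add [stzg,vzv,wuey] -> 7 lines: siq drew qbj stzg vzv wuey xjmw
Hunk 6: at line 2 remove [stzg] add [blj,jghbs,svjo] -> 9 lines: siq drew qbj blj jghbs svjo vzv wuey xjmw
Final line count: 9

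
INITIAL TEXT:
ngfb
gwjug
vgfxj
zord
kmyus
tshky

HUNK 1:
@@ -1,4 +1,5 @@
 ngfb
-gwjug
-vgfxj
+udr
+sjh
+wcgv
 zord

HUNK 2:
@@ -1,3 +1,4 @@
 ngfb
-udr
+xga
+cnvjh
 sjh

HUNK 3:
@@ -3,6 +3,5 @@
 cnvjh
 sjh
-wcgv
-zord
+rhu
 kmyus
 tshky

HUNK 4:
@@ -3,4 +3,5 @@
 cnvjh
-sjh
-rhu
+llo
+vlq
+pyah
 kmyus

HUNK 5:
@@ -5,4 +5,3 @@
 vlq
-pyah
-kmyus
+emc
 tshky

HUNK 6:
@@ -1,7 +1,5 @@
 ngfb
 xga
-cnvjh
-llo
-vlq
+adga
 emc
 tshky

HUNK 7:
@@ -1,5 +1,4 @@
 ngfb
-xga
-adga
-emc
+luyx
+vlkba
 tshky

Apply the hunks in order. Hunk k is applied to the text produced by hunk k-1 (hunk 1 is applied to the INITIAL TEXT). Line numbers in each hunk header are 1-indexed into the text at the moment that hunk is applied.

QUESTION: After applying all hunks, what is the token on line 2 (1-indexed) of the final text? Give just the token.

Hunk 1: at line 1 remove [gwjug,vgfxj] add [udr,sjh,wcgv] -> 7 lines: ngfb udr sjh wcgv zord kmyus tshky
Hunk 2: at line 1 remove [udr] add [xga,cnvjh] -> 8 lines: ngfb xga cnvjh sjh wcgv zord kmyus tshky
Hunk 3: at line 3 remove [wcgv,zord] add [rhu] -> 7 lines: ngfb xga cnvjh sjh rhu kmyus tshky
Hunk 4: at line 3 remove [sjh,rhu] add [llo,vlq,pyah] -> 8 lines: ngfb xga cnvjh llo vlq pyah kmyus tshky
Hunk 5: at line 5 remove [pyah,kmyus] add [emc] -> 7 lines: ngfb xga cnvjh llo vlq emc tshky
Hunk 6: at line 1 remove [cnvjh,llo,vlq] add [adga] -> 5 lines: ngfb xga adga emc tshky
Hunk 7: at line 1 remove [xga,adga,emc] add [luyx,vlkba] -> 4 lines: ngfb luyx vlkba tshky
Final line 2: luyx

Answer: luyx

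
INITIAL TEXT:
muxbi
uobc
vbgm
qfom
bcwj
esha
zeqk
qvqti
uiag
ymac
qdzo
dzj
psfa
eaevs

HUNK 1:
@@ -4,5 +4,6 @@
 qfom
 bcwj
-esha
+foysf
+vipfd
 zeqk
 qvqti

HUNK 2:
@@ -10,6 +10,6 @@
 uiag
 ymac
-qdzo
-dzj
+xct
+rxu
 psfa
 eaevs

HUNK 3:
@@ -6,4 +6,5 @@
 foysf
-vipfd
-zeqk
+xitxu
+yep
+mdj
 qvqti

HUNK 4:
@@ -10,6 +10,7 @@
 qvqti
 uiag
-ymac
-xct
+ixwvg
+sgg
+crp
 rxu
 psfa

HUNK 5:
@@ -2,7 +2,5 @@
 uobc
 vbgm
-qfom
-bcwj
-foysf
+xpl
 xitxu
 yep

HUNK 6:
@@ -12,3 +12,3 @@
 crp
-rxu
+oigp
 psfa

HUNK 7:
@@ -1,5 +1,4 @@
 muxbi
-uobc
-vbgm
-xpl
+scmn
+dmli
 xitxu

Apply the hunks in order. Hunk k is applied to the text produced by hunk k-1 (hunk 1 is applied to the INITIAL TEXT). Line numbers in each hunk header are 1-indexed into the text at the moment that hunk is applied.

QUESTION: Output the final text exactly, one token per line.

Hunk 1: at line 4 remove [esha] add [foysf,vipfd] -> 15 lines: muxbi uobc vbgm qfom bcwj foysf vipfd zeqk qvqti uiag ymac qdzo dzj psfa eaevs
Hunk 2: at line 10 remove [qdzo,dzj] add [xct,rxu] -> 15 lines: muxbi uobc vbgm qfom bcwj foysf vipfd zeqk qvqti uiag ymac xct rxu psfa eaevs
Hunk 3: at line 6 remove [vipfd,zeqk] add [xitxu,yep,mdj] -> 16 lines: muxbi uobc vbgm qfom bcwj foysf xitxu yep mdj qvqti uiag ymac xct rxu psfa eaevs
Hunk 4: at line 10 remove [ymac,xct] add [ixwvg,sgg,crp] -> 17 lines: muxbi uobc vbgm qfom bcwj foysf xitxu yep mdj qvqti uiag ixwvg sgg crp rxu psfa eaevs
Hunk 5: at line 2 remove [qfom,bcwj,foysf] add [xpl] -> 15 lines: muxbi uobc vbgm xpl xitxu yep mdj qvqti uiag ixwvg sgg crp rxu psfa eaevs
Hunk 6: at line 12 remove [rxu] add [oigp] -> 15 lines: muxbi uobc vbgm xpl xitxu yep mdj qvqti uiag ixwvg sgg crp oigp psfa eaevs
Hunk 7: at line 1 remove [uobc,vbgm,xpl] add [scmn,dmli] -> 14 lines: muxbi scmn dmli xitxu yep mdj qvqti uiag ixwvg sgg crp oigp psfa eaevs

Answer: muxbi
scmn
dmli
xitxu
yep
mdj
qvqti
uiag
ixwvg
sgg
crp
oigp
psfa
eaevs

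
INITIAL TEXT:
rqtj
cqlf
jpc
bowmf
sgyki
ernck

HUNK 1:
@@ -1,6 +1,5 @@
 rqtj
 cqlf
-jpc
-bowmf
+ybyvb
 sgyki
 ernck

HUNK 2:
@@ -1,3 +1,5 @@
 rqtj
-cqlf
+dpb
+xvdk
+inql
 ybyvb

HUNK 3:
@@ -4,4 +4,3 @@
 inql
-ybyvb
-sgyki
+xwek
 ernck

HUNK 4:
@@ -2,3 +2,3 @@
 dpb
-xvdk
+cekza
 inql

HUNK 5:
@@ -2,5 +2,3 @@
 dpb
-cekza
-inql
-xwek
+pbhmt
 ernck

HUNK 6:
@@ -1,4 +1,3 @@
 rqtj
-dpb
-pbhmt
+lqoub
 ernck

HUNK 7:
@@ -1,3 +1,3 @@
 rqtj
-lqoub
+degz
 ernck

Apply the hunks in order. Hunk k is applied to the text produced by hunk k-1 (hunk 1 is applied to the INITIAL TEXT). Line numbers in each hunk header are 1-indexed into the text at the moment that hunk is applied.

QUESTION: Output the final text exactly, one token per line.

Answer: rqtj
degz
ernck

Derivation:
Hunk 1: at line 1 remove [jpc,bowmf] add [ybyvb] -> 5 lines: rqtj cqlf ybyvb sgyki ernck
Hunk 2: at line 1 remove [cqlf] add [dpb,xvdk,inql] -> 7 lines: rqtj dpb xvdk inql ybyvb sgyki ernck
Hunk 3: at line 4 remove [ybyvb,sgyki] add [xwek] -> 6 lines: rqtj dpb xvdk inql xwek ernck
Hunk 4: at line 2 remove [xvdk] add [cekza] -> 6 lines: rqtj dpb cekza inql xwek ernck
Hunk 5: at line 2 remove [cekza,inql,xwek] add [pbhmt] -> 4 lines: rqtj dpb pbhmt ernck
Hunk 6: at line 1 remove [dpb,pbhmt] add [lqoub] -> 3 lines: rqtj lqoub ernck
Hunk 7: at line 1 remove [lqoub] add [degz] -> 3 lines: rqtj degz ernck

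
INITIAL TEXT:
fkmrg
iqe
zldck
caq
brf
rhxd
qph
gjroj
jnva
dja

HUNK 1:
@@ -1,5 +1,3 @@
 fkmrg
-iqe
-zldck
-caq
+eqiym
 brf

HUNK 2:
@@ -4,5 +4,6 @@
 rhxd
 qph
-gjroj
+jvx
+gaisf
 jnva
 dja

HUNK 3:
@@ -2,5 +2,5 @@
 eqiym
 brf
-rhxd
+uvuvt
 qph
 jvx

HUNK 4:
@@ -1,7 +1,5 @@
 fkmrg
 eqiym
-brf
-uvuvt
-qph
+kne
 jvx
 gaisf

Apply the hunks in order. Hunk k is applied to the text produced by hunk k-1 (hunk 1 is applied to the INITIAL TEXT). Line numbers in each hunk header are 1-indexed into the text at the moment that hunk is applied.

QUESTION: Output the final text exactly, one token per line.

Answer: fkmrg
eqiym
kne
jvx
gaisf
jnva
dja

Derivation:
Hunk 1: at line 1 remove [iqe,zldck,caq] add [eqiym] -> 8 lines: fkmrg eqiym brf rhxd qph gjroj jnva dja
Hunk 2: at line 4 remove [gjroj] add [jvx,gaisf] -> 9 lines: fkmrg eqiym brf rhxd qph jvx gaisf jnva dja
Hunk 3: at line 2 remove [rhxd] add [uvuvt] -> 9 lines: fkmrg eqiym brf uvuvt qph jvx gaisf jnva dja
Hunk 4: at line 1 remove [brf,uvuvt,qph] add [kne] -> 7 lines: fkmrg eqiym kne jvx gaisf jnva dja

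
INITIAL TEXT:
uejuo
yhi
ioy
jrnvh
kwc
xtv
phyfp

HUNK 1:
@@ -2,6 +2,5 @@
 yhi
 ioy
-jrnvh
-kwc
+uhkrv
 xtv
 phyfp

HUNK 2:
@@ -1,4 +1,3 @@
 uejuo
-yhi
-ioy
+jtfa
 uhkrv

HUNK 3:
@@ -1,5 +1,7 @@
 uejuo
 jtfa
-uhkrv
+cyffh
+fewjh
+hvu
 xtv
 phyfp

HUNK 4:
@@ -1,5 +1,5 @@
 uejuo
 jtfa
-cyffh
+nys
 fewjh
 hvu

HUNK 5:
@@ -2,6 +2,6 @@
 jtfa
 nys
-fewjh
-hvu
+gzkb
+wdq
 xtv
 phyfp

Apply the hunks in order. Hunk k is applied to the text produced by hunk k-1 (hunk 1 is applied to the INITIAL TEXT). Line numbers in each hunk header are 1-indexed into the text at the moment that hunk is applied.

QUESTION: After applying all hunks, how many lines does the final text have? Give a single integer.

Hunk 1: at line 2 remove [jrnvh,kwc] add [uhkrv] -> 6 lines: uejuo yhi ioy uhkrv xtv phyfp
Hunk 2: at line 1 remove [yhi,ioy] add [jtfa] -> 5 lines: uejuo jtfa uhkrv xtv phyfp
Hunk 3: at line 1 remove [uhkrv] add [cyffh,fewjh,hvu] -> 7 lines: uejuo jtfa cyffh fewjh hvu xtv phyfp
Hunk 4: at line 1 remove [cyffh] add [nys] -> 7 lines: uejuo jtfa nys fewjh hvu xtv phyfp
Hunk 5: at line 2 remove [fewjh,hvu] add [gzkb,wdq] -> 7 lines: uejuo jtfa nys gzkb wdq xtv phyfp
Final line count: 7

Answer: 7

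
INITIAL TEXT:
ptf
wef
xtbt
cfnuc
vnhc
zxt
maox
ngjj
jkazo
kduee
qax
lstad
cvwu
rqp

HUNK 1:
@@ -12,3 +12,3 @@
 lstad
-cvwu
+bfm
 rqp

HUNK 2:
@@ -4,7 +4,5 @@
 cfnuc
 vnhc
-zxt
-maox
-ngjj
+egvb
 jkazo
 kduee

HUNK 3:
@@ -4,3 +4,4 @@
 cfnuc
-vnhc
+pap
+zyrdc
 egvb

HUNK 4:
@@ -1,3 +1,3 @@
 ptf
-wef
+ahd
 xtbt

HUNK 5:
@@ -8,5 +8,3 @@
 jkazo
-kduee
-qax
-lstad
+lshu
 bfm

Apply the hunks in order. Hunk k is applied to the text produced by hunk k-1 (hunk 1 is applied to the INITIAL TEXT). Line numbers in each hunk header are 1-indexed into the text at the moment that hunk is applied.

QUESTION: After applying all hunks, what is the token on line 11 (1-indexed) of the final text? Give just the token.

Hunk 1: at line 12 remove [cvwu] add [bfm] -> 14 lines: ptf wef xtbt cfnuc vnhc zxt maox ngjj jkazo kduee qax lstad bfm rqp
Hunk 2: at line 4 remove [zxt,maox,ngjj] add [egvb] -> 12 lines: ptf wef xtbt cfnuc vnhc egvb jkazo kduee qax lstad bfm rqp
Hunk 3: at line 4 remove [vnhc] add [pap,zyrdc] -> 13 lines: ptf wef xtbt cfnuc pap zyrdc egvb jkazo kduee qax lstad bfm rqp
Hunk 4: at line 1 remove [wef] add [ahd] -> 13 lines: ptf ahd xtbt cfnuc pap zyrdc egvb jkazo kduee qax lstad bfm rqp
Hunk 5: at line 8 remove [kduee,qax,lstad] add [lshu] -> 11 lines: ptf ahd xtbt cfnuc pap zyrdc egvb jkazo lshu bfm rqp
Final line 11: rqp

Answer: rqp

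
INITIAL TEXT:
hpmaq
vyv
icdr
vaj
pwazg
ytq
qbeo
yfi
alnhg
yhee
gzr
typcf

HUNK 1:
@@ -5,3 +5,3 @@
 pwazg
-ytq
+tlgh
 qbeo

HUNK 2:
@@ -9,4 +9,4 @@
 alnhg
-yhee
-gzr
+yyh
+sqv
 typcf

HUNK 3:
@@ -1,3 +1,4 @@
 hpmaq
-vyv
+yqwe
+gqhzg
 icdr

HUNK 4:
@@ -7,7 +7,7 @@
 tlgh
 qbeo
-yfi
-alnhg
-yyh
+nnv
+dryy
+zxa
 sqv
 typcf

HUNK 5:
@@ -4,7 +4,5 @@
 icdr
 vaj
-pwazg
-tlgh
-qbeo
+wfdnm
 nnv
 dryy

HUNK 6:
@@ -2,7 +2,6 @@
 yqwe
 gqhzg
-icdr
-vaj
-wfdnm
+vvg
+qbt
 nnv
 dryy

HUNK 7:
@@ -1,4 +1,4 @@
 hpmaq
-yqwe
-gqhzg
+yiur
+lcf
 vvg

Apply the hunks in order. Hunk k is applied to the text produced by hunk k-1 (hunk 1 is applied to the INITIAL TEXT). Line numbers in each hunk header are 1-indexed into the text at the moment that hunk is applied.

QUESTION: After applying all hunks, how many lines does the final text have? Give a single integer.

Answer: 10

Derivation:
Hunk 1: at line 5 remove [ytq] add [tlgh] -> 12 lines: hpmaq vyv icdr vaj pwazg tlgh qbeo yfi alnhg yhee gzr typcf
Hunk 2: at line 9 remove [yhee,gzr] add [yyh,sqv] -> 12 lines: hpmaq vyv icdr vaj pwazg tlgh qbeo yfi alnhg yyh sqv typcf
Hunk 3: at line 1 remove [vyv] add [yqwe,gqhzg] -> 13 lines: hpmaq yqwe gqhzg icdr vaj pwazg tlgh qbeo yfi alnhg yyh sqv typcf
Hunk 4: at line 7 remove [yfi,alnhg,yyh] add [nnv,dryy,zxa] -> 13 lines: hpmaq yqwe gqhzg icdr vaj pwazg tlgh qbeo nnv dryy zxa sqv typcf
Hunk 5: at line 4 remove [pwazg,tlgh,qbeo] add [wfdnm] -> 11 lines: hpmaq yqwe gqhzg icdr vaj wfdnm nnv dryy zxa sqv typcf
Hunk 6: at line 2 remove [icdr,vaj,wfdnm] add [vvg,qbt] -> 10 lines: hpmaq yqwe gqhzg vvg qbt nnv dryy zxa sqv typcf
Hunk 7: at line 1 remove [yqwe,gqhzg] add [yiur,lcf] -> 10 lines: hpmaq yiur lcf vvg qbt nnv dryy zxa sqv typcf
Final line count: 10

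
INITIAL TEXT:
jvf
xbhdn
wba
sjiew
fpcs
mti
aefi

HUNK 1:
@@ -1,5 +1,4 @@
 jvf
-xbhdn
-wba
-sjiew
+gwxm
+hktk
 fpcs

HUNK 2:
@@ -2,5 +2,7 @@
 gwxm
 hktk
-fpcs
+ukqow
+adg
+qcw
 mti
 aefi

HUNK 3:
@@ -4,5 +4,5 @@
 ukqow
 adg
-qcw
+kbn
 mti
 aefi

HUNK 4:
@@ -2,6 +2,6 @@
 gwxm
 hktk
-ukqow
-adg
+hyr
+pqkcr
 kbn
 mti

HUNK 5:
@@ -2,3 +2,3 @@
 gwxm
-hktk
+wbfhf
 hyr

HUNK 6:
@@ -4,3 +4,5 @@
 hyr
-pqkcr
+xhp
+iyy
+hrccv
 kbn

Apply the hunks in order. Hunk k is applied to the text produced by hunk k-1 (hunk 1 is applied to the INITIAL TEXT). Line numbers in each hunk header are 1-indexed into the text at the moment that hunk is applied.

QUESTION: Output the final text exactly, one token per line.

Hunk 1: at line 1 remove [xbhdn,wba,sjiew] add [gwxm,hktk] -> 6 lines: jvf gwxm hktk fpcs mti aefi
Hunk 2: at line 2 remove [fpcs] add [ukqow,adg,qcw] -> 8 lines: jvf gwxm hktk ukqow adg qcw mti aefi
Hunk 3: at line 4 remove [qcw] add [kbn] -> 8 lines: jvf gwxm hktk ukqow adg kbn mti aefi
Hunk 4: at line 2 remove [ukqow,adg] add [hyr,pqkcr] -> 8 lines: jvf gwxm hktk hyr pqkcr kbn mti aefi
Hunk 5: at line 2 remove [hktk] add [wbfhf] -> 8 lines: jvf gwxm wbfhf hyr pqkcr kbn mti aefi
Hunk 6: at line 4 remove [pqkcr] add [xhp,iyy,hrccv] -> 10 lines: jvf gwxm wbfhf hyr xhp iyy hrccv kbn mti aefi

Answer: jvf
gwxm
wbfhf
hyr
xhp
iyy
hrccv
kbn
mti
aefi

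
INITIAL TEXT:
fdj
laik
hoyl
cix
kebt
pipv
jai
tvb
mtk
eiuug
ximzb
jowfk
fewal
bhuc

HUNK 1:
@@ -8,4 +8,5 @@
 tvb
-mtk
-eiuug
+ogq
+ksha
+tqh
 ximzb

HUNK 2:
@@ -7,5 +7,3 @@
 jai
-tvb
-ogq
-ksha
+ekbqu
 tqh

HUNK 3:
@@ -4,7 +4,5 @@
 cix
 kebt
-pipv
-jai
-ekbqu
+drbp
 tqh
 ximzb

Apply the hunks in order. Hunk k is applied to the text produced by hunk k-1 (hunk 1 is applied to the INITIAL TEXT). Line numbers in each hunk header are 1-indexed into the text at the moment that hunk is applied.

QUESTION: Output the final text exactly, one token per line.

Answer: fdj
laik
hoyl
cix
kebt
drbp
tqh
ximzb
jowfk
fewal
bhuc

Derivation:
Hunk 1: at line 8 remove [mtk,eiuug] add [ogq,ksha,tqh] -> 15 lines: fdj laik hoyl cix kebt pipv jai tvb ogq ksha tqh ximzb jowfk fewal bhuc
Hunk 2: at line 7 remove [tvb,ogq,ksha] add [ekbqu] -> 13 lines: fdj laik hoyl cix kebt pipv jai ekbqu tqh ximzb jowfk fewal bhuc
Hunk 3: at line 4 remove [pipv,jai,ekbqu] add [drbp] -> 11 lines: fdj laik hoyl cix kebt drbp tqh ximzb jowfk fewal bhuc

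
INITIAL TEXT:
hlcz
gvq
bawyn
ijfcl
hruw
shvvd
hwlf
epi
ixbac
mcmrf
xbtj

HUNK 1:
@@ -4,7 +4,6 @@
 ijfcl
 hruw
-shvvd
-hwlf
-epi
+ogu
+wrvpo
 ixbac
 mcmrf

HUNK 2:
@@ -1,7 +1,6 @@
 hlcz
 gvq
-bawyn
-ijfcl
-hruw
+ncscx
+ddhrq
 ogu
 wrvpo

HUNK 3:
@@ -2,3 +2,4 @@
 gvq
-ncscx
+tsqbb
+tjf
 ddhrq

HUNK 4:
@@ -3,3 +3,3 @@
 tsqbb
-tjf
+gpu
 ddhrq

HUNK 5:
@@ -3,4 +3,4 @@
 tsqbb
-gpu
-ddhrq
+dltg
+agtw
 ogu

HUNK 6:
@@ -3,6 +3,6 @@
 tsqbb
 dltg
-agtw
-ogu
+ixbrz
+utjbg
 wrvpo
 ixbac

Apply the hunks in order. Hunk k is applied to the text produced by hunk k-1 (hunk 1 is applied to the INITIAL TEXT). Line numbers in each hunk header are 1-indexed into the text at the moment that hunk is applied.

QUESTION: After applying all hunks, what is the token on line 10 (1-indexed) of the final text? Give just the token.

Answer: xbtj

Derivation:
Hunk 1: at line 4 remove [shvvd,hwlf,epi] add [ogu,wrvpo] -> 10 lines: hlcz gvq bawyn ijfcl hruw ogu wrvpo ixbac mcmrf xbtj
Hunk 2: at line 1 remove [bawyn,ijfcl,hruw] add [ncscx,ddhrq] -> 9 lines: hlcz gvq ncscx ddhrq ogu wrvpo ixbac mcmrf xbtj
Hunk 3: at line 2 remove [ncscx] add [tsqbb,tjf] -> 10 lines: hlcz gvq tsqbb tjf ddhrq ogu wrvpo ixbac mcmrf xbtj
Hunk 4: at line 3 remove [tjf] add [gpu] -> 10 lines: hlcz gvq tsqbb gpu ddhrq ogu wrvpo ixbac mcmrf xbtj
Hunk 5: at line 3 remove [gpu,ddhrq] add [dltg,agtw] -> 10 lines: hlcz gvq tsqbb dltg agtw ogu wrvpo ixbac mcmrf xbtj
Hunk 6: at line 3 remove [agtw,ogu] add [ixbrz,utjbg] -> 10 lines: hlcz gvq tsqbb dltg ixbrz utjbg wrvpo ixbac mcmrf xbtj
Final line 10: xbtj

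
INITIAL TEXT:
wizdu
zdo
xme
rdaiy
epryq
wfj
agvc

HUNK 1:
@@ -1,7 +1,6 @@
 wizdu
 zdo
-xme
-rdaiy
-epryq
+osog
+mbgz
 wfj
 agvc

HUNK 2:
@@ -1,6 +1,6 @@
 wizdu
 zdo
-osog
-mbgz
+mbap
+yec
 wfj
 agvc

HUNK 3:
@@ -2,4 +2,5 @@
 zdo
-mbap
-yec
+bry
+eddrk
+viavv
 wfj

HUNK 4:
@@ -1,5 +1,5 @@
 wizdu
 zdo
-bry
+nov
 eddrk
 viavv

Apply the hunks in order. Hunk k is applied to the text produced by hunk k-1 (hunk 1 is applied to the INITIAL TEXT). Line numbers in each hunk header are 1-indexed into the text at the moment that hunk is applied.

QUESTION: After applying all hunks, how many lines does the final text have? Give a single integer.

Answer: 7

Derivation:
Hunk 1: at line 1 remove [xme,rdaiy,epryq] add [osog,mbgz] -> 6 lines: wizdu zdo osog mbgz wfj agvc
Hunk 2: at line 1 remove [osog,mbgz] add [mbap,yec] -> 6 lines: wizdu zdo mbap yec wfj agvc
Hunk 3: at line 2 remove [mbap,yec] add [bry,eddrk,viavv] -> 7 lines: wizdu zdo bry eddrk viavv wfj agvc
Hunk 4: at line 1 remove [bry] add [nov] -> 7 lines: wizdu zdo nov eddrk viavv wfj agvc
Final line count: 7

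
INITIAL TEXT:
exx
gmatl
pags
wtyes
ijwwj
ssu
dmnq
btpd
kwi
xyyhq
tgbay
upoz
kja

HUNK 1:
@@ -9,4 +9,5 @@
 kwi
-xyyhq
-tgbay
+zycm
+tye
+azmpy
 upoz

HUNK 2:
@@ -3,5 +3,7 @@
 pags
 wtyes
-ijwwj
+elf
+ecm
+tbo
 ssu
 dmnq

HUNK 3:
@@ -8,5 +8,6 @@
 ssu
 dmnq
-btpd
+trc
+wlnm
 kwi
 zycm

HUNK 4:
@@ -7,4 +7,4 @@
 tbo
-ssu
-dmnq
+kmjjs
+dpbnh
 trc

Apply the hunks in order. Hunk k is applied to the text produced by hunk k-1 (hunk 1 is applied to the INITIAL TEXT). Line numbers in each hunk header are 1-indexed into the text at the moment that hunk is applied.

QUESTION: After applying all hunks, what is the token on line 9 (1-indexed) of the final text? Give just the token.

Answer: dpbnh

Derivation:
Hunk 1: at line 9 remove [xyyhq,tgbay] add [zycm,tye,azmpy] -> 14 lines: exx gmatl pags wtyes ijwwj ssu dmnq btpd kwi zycm tye azmpy upoz kja
Hunk 2: at line 3 remove [ijwwj] add [elf,ecm,tbo] -> 16 lines: exx gmatl pags wtyes elf ecm tbo ssu dmnq btpd kwi zycm tye azmpy upoz kja
Hunk 3: at line 8 remove [btpd] add [trc,wlnm] -> 17 lines: exx gmatl pags wtyes elf ecm tbo ssu dmnq trc wlnm kwi zycm tye azmpy upoz kja
Hunk 4: at line 7 remove [ssu,dmnq] add [kmjjs,dpbnh] -> 17 lines: exx gmatl pags wtyes elf ecm tbo kmjjs dpbnh trc wlnm kwi zycm tye azmpy upoz kja
Final line 9: dpbnh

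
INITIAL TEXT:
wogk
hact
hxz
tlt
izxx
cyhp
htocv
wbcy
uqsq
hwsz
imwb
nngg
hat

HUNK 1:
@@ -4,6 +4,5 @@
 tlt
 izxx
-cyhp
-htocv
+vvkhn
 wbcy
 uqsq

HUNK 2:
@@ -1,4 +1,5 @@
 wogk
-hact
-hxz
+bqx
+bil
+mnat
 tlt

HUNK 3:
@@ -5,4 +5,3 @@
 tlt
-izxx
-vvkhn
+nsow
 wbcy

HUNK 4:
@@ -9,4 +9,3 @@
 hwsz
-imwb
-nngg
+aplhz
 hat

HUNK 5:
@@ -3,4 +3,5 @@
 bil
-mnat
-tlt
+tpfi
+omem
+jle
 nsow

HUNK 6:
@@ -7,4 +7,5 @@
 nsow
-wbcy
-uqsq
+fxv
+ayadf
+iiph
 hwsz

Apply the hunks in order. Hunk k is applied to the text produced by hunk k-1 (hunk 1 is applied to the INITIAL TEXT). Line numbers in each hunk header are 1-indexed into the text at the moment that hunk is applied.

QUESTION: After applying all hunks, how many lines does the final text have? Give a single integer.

Answer: 13

Derivation:
Hunk 1: at line 4 remove [cyhp,htocv] add [vvkhn] -> 12 lines: wogk hact hxz tlt izxx vvkhn wbcy uqsq hwsz imwb nngg hat
Hunk 2: at line 1 remove [hact,hxz] add [bqx,bil,mnat] -> 13 lines: wogk bqx bil mnat tlt izxx vvkhn wbcy uqsq hwsz imwb nngg hat
Hunk 3: at line 5 remove [izxx,vvkhn] add [nsow] -> 12 lines: wogk bqx bil mnat tlt nsow wbcy uqsq hwsz imwb nngg hat
Hunk 4: at line 9 remove [imwb,nngg] add [aplhz] -> 11 lines: wogk bqx bil mnat tlt nsow wbcy uqsq hwsz aplhz hat
Hunk 5: at line 3 remove [mnat,tlt] add [tpfi,omem,jle] -> 12 lines: wogk bqx bil tpfi omem jle nsow wbcy uqsq hwsz aplhz hat
Hunk 6: at line 7 remove [wbcy,uqsq] add [fxv,ayadf,iiph] -> 13 lines: wogk bqx bil tpfi omem jle nsow fxv ayadf iiph hwsz aplhz hat
Final line count: 13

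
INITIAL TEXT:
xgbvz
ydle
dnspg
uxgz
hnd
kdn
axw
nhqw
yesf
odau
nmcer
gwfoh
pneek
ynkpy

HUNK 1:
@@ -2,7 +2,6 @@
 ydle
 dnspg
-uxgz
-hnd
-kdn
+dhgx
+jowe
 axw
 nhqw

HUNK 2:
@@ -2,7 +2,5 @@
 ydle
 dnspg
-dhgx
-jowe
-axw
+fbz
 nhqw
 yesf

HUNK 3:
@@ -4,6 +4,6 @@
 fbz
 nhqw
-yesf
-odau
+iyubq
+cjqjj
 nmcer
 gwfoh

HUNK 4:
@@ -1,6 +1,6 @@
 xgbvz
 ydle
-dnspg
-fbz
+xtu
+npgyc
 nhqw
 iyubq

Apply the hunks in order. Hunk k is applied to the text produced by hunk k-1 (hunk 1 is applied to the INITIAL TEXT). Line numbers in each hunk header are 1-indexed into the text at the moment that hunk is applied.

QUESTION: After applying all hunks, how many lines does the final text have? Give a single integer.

Hunk 1: at line 2 remove [uxgz,hnd,kdn] add [dhgx,jowe] -> 13 lines: xgbvz ydle dnspg dhgx jowe axw nhqw yesf odau nmcer gwfoh pneek ynkpy
Hunk 2: at line 2 remove [dhgx,jowe,axw] add [fbz] -> 11 lines: xgbvz ydle dnspg fbz nhqw yesf odau nmcer gwfoh pneek ynkpy
Hunk 3: at line 4 remove [yesf,odau] add [iyubq,cjqjj] -> 11 lines: xgbvz ydle dnspg fbz nhqw iyubq cjqjj nmcer gwfoh pneek ynkpy
Hunk 4: at line 1 remove [dnspg,fbz] add [xtu,npgyc] -> 11 lines: xgbvz ydle xtu npgyc nhqw iyubq cjqjj nmcer gwfoh pneek ynkpy
Final line count: 11

Answer: 11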